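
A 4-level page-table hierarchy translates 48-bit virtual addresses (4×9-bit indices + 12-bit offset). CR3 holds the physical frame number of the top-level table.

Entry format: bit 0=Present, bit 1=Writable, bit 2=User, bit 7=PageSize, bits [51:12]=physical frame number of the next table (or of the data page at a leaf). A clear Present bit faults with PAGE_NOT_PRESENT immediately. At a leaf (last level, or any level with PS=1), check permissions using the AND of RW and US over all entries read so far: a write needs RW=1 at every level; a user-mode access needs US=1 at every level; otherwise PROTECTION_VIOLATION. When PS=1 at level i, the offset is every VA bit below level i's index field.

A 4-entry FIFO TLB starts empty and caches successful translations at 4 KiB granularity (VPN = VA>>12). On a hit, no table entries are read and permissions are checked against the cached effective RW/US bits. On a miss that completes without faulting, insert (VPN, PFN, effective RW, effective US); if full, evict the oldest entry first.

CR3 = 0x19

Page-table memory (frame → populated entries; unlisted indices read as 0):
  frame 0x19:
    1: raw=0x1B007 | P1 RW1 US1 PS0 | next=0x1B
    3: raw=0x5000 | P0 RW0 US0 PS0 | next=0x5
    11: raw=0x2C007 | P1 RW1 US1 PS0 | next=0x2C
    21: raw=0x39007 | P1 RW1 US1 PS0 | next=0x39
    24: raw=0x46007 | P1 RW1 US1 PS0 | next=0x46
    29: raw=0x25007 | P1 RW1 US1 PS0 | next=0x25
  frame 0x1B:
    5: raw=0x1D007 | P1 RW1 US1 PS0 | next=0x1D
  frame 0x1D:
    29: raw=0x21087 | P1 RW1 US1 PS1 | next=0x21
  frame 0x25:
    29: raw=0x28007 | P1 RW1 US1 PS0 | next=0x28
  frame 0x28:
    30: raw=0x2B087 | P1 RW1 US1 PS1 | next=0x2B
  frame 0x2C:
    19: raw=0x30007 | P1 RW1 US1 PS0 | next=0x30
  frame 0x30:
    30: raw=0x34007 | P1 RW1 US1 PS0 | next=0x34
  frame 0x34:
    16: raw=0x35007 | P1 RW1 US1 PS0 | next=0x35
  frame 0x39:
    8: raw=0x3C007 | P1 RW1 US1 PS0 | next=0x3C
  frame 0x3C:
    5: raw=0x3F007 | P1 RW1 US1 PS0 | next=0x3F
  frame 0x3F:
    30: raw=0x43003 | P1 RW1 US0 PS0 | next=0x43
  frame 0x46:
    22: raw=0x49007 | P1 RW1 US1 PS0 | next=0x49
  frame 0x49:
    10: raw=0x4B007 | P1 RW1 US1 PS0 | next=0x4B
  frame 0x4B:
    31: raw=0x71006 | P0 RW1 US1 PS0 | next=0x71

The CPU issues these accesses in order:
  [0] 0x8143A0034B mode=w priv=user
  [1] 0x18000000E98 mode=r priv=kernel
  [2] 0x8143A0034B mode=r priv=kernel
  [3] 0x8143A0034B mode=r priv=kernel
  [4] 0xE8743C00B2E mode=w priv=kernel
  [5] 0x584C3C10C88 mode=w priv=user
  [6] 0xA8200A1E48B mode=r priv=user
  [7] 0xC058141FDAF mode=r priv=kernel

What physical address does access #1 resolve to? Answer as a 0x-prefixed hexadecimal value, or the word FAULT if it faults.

Walk each access:
#0 VA=0x8143A0034B (w,user):
  L0 @0x19[1] → 0x1B007  P=1,RW=1,US=1,PS=0
  L1 @0x1B[5] → 0x1D007  P=1,RW=1,US=1,PS=0
  L2 @0x1D[29] → 0x21087  P=1,RW=1,US=1,PS=1
  ⇒ phys 0x2134B (huge @L2)  [3 reads]
#1 VA=0x18000000E98 (r,kernel):
  L0 @0x19[3] → 0x5000  P=0,RW=0,US=0,PS=0
  ⇒ fault: PAGE_NOT_PRESENT  — 1 lookups
#2 VA=0x8143A0034B (r,kernel):
  TLB hit vpn=0x8143A00 → PA=0x2134B
#3 VA=0x8143A0034B (r,kernel):
  TLB hit vpn=0x8143A00 → PA=0x2134B
#4 VA=0xE8743C00B2E (w,kernel):
  L0 @0x19[29] → 0x25007  P=1,RW=1,US=1,PS=0
  L1 @0x25[29] → 0x28007  P=1,RW=1,US=1,PS=0
  L2 @0x28[30] → 0x2B087  P=1,RW=1,US=1,PS=1
  ⇒ phys 0x2BB2E (huge @L2)  [3 reads]
#5 VA=0x584C3C10C88 (w,user):
  L0 @0x19[11] → 0x2C007  P=1,RW=1,US=1,PS=0
  L1 @0x2C[19] → 0x30007  P=1,RW=1,US=1,PS=0
  L2 @0x30[30] → 0x34007  P=1,RW=1,US=1,PS=0
  L3 @0x34[16] → 0x35007  P=1,RW=1,US=1,PS=0
  ⇒ phys 0x35C88  [4 reads]
#6 VA=0xA8200A1E48B (r,user):
  L0 @0x19[21] → 0x39007  P=1,RW=1,US=1,PS=0
  L1 @0x39[8] → 0x3C007  P=1,RW=1,US=1,PS=0
  L2 @0x3C[5] → 0x3F007  P=1,RW=1,US=1,PS=0
  L3 @0x3F[30] → 0x43003  P=1,RW=1,US=0,PS=0
  ⇒ fault: PROTECTION_VIOLATION  — 4 lookups
#7 VA=0xC058141FDAF (r,kernel):
  L0 @0x19[24] → 0x46007  P=1,RW=1,US=1,PS=0
  L1 @0x46[22] → 0x49007  P=1,RW=1,US=1,PS=0
  L2 @0x49[10] → 0x4B007  P=1,RW=1,US=1,PS=0
  L3 @0x4B[31] → 0x71006  P=0,RW=1,US=1,PS=0
  ⇒ fault: PAGE_NOT_PRESENT  — 4 lookups

Access #1 PA: FAULT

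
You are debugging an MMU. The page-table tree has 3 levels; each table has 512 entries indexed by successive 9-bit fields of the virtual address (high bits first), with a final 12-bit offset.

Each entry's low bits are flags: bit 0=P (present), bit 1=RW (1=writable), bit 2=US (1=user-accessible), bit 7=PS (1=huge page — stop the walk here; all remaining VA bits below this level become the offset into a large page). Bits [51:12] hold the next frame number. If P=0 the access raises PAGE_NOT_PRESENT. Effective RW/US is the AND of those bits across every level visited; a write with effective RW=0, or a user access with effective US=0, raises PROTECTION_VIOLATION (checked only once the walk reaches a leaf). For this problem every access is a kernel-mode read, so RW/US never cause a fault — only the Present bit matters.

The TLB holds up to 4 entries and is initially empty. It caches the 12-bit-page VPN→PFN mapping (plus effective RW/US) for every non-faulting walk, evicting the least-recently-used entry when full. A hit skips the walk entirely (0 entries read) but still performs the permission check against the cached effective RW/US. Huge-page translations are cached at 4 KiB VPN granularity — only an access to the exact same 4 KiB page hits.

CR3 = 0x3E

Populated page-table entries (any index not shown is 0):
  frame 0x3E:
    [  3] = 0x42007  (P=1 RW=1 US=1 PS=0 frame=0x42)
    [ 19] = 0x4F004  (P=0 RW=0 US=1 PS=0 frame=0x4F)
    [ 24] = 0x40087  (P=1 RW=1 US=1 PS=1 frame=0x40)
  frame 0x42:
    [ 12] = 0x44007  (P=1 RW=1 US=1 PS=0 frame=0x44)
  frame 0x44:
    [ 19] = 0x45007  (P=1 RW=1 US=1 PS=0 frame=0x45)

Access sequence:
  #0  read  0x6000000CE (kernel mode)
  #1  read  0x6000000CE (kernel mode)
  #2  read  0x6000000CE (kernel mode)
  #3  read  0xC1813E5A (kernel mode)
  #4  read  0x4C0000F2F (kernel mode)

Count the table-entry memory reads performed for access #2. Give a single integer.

Trace:
#0 VA=0x6000000CE (r,kernel):
  L0: frame=0x3E idx=24 entry=0x40087 [P=1 RW=1 US=1 PS=1]
  ✓ 0x400CE (huge @L0)  — 1 lookups
#1 VA=0x6000000CE (r,kernel):
  TLB hit vpn=0x600000 → PA=0x400CE
#2 VA=0x6000000CE (r,kernel):
  TLB hit vpn=0x600000 → PA=0x400CE
#3 VA=0xC1813E5A (r,kernel):
  L0: frame=0x3E idx=3 entry=0x42007 [P=1 RW=1 US=1 PS=0]
  L1: frame=0x42 idx=12 entry=0x44007 [P=1 RW=1 US=1 PS=0]
  L2: frame=0x44 idx=19 entry=0x45007 [P=1 RW=1 US=1 PS=0]
  ✓ 0x45E5A  — 3 lookups
#4 VA=0x4C0000F2F (r,kernel):
  L0: frame=0x3E idx=19 entry=0x4F004 [P=0 RW=0 US=1 PS=0]
  ⇒ fault: PAGE_NOT_PRESENT  — 1 lookups

Entries read for #2: 0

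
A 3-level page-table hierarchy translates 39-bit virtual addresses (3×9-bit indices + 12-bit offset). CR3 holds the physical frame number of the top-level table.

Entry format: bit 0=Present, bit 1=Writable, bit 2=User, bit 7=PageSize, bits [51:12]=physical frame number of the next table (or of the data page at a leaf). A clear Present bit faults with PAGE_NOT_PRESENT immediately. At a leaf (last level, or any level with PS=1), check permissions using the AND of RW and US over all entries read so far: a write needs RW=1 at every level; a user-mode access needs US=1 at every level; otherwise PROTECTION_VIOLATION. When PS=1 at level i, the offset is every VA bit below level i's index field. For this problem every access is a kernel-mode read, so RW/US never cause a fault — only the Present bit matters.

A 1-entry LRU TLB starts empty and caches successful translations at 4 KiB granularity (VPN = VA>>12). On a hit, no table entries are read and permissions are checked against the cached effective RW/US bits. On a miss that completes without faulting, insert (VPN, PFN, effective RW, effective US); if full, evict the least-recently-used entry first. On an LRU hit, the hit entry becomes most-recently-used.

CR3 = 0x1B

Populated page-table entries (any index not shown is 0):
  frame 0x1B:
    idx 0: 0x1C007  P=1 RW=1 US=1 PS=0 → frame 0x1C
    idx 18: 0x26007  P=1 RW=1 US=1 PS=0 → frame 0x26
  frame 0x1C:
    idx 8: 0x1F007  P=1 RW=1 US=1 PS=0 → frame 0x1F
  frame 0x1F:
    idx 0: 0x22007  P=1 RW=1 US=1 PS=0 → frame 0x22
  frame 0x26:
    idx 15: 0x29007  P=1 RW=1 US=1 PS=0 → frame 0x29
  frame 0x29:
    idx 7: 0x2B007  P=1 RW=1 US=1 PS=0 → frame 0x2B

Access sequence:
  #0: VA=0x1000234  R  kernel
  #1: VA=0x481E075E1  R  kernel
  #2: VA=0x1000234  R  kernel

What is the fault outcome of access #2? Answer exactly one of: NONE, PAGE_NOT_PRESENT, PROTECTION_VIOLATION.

Per-access translation:
#0 VA=0x1000234 (r,kernel):
  lvl0: tbl 0x1B, slot 0 ⇒ 0x1C007 (P1/RW1/US1/PS0)
  lvl1: tbl 0x1C, slot 8 ⇒ 0x1F007 (P1/RW1/US1/PS0)
  lvl2: tbl 0x1F, slot 0 ⇒ 0x22007 (P1/RW1/US1/PS0)
  → PA=0x22234  (3 entries read)
#1 VA=0x481E075E1 (r,kernel):
  lvl0: tbl 0x1B, slot 18 ⇒ 0x26007 (P1/RW1/US1/PS0)
  lvl1: tbl 0x26, slot 15 ⇒ 0x29007 (P1/RW1/US1/PS0)
  lvl2: tbl 0x29, slot 7 ⇒ 0x2B007 (P1/RW1/US1/PS0)
  → PA=0x2B5E1  (3 entries read)
#2 VA=0x1000234 (r,kernel):
  lvl0: tbl 0x1B, slot 0 ⇒ 0x1C007 (P1/RW1/US1/PS0)
  lvl1: tbl 0x1C, slot 8 ⇒ 0x1F007 (P1/RW1/US1/PS0)
  lvl2: tbl 0x1F, slot 0 ⇒ 0x22007 (P1/RW1/US1/PS0)
  → PA=0x22234  (3 entries read)

Access #2 fault: NONE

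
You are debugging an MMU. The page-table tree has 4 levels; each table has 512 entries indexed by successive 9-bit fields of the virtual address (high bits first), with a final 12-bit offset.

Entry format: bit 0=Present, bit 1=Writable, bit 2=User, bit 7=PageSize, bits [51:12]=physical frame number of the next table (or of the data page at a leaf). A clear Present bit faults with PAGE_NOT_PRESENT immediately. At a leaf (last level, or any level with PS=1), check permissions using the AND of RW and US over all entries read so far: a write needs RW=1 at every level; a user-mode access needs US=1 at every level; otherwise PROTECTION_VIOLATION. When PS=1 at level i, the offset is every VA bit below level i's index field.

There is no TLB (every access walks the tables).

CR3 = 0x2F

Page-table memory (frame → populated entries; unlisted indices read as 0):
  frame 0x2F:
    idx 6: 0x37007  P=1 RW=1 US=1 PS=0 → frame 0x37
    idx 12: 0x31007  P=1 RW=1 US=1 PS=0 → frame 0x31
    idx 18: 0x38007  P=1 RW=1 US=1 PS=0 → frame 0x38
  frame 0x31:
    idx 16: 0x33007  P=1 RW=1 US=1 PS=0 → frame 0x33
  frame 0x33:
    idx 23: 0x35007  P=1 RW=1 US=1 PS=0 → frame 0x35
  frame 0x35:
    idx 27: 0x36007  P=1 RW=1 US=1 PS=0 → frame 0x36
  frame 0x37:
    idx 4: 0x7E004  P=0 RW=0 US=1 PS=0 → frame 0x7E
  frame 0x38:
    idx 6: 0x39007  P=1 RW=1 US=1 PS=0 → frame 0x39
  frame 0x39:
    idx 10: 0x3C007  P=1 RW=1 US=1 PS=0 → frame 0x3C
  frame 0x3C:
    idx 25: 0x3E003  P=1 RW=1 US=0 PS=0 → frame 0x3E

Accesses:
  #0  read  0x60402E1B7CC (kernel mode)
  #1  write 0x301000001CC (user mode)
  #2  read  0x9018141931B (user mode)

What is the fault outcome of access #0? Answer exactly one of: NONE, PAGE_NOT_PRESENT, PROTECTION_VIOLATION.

Walk each access:
#0 VA=0x60402E1B7CC (r,kernel):
  L0: frame=0x2F idx=12 entry=0x31007 [P=1 RW=1 US=1 PS=0]
  L1: frame=0x31 idx=16 entry=0x33007 [P=1 RW=1 US=1 PS=0]
  L2: frame=0x33 idx=23 entry=0x35007 [P=1 RW=1 US=1 PS=0]
  L3: frame=0x35 idx=27 entry=0x36007 [P=1 RW=1 US=1 PS=0]
  → PA=0x367CC  (4 entries read)
#1 VA=0x301000001CC (w,user):
  L0: frame=0x2F idx=6 entry=0x37007 [P=1 RW=1 US=1 PS=0]
  L1: frame=0x37 idx=4 entry=0x7E004 [P=0 RW=0 US=1 PS=0]
  ✗ PAGE_NOT_PRESENT  [2 reads]
#2 VA=0x9018141931B (r,user):
  L0: frame=0x2F idx=18 entry=0x38007 [P=1 RW=1 US=1 PS=0]
  L1: frame=0x38 idx=6 entry=0x39007 [P=1 RW=1 US=1 PS=0]
  L2: frame=0x39 idx=10 entry=0x3C007 [P=1 RW=1 US=1 PS=0]
  L3: frame=0x3C idx=25 entry=0x3E003 [P=1 RW=1 US=0 PS=0]
  ✗ PROTECTION_VIOLATION  [4 reads]

Access #0 fault: NONE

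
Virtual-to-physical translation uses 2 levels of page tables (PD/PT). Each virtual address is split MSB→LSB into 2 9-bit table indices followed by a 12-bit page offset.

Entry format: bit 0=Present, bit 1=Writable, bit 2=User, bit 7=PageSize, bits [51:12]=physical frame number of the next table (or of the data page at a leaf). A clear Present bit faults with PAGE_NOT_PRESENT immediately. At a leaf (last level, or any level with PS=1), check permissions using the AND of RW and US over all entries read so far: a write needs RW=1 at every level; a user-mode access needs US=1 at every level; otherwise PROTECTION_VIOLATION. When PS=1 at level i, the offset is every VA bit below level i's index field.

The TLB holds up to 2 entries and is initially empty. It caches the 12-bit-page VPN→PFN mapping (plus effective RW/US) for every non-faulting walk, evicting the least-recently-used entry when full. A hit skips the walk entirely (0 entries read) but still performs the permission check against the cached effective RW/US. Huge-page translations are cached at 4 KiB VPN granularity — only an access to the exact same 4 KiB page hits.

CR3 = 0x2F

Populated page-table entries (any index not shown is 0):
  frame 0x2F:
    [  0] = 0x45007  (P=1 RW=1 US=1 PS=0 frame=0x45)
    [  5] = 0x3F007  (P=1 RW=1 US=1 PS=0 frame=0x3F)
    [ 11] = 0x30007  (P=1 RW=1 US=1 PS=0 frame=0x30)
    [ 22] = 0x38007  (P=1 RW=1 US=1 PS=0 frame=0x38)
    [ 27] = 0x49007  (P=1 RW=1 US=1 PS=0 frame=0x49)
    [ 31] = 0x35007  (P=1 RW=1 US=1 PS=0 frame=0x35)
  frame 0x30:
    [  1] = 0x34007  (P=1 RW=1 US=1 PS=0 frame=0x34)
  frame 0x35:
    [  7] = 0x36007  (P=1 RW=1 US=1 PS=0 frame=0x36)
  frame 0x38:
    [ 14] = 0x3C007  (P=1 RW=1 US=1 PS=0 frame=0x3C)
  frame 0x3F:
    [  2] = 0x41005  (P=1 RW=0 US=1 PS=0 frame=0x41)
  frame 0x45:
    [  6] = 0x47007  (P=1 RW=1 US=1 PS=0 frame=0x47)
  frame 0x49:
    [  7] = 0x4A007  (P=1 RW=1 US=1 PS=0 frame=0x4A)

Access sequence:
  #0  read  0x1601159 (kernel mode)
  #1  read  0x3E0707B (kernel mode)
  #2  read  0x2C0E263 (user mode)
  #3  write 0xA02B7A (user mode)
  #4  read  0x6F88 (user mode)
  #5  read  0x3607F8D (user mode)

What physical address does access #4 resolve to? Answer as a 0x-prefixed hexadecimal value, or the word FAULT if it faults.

Per-access translation:
#0 VA=0x1601159 (r,kernel):
  [0] read 0x2F idx=11: raw=0x30007 flags P=1 W=1 U=1 S=0
  [1] read 0x30 idx=1: raw=0x34007 flags P=1 W=1 U=1 S=0
  ✓ 0x34159  — 2 lookups
#1 VA=0x3E0707B (r,kernel):
  [0] read 0x2F idx=31: raw=0x35007 flags P=1 W=1 U=1 S=0
  [1] read 0x35 idx=7: raw=0x36007 flags P=1 W=1 U=1 S=0
  ✓ 0x3607B  — 2 lookups
#2 VA=0x2C0E263 (r,user):
  [0] read 0x2F idx=22: raw=0x38007 flags P=1 W=1 U=1 S=0
  [1] read 0x38 idx=14: raw=0x3C007 flags P=1 W=1 U=1 S=0
  ✓ 0x3C263  — 2 lookups
#3 VA=0xA02B7A (w,user):
  [0] read 0x2F idx=5: raw=0x3F007 flags P=1 W=1 U=1 S=0
  [1] read 0x3F idx=2: raw=0x41005 flags P=1 W=0 U=1 S=0
  → PROTECTION_VIOLATION  (2 entries read)
#4 VA=0x6F88 (r,user):
  [0] read 0x2F idx=0: raw=0x45007 flags P=1 W=1 U=1 S=0
  [1] read 0x45 idx=6: raw=0x47007 flags P=1 W=1 U=1 S=0
  ✓ 0x47F88  — 2 lookups
#5 VA=0x3607F8D (r,user):
  [0] read 0x2F idx=27: raw=0x49007 flags P=1 W=1 U=1 S=0
  [1] read 0x49 idx=7: raw=0x4A007 flags P=1 W=1 U=1 S=0
  ✓ 0x4AF8D  — 2 lookups

Access #4 PA: 0x47F88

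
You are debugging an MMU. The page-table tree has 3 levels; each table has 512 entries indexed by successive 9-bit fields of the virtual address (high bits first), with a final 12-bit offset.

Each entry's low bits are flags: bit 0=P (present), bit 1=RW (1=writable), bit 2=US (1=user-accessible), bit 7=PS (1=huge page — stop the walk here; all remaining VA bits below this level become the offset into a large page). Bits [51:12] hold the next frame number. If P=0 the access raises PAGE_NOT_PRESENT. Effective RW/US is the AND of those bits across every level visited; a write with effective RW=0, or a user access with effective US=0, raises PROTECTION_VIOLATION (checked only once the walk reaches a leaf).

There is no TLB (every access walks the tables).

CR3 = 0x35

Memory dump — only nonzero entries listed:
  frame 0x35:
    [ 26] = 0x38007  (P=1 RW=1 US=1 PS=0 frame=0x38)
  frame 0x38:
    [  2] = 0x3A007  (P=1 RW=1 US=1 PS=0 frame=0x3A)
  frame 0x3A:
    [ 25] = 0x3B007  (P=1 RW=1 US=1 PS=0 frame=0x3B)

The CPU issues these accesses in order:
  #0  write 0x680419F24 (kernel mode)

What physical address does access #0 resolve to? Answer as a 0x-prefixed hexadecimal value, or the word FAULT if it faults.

Walk each access:
#0 VA=0x680419F24 (w,kernel):
  L0 @0x35[26] → 0x38007  P=1,RW=1,US=1,PS=0
  L1 @0x38[2] → 0x3A007  P=1,RW=1,US=1,PS=0
  L2 @0x3A[25] → 0x3B007  P=1,RW=1,US=1,PS=0
  ✓ 0x3BF24  — 3 lookups

Access #0 PA: 0x3BF24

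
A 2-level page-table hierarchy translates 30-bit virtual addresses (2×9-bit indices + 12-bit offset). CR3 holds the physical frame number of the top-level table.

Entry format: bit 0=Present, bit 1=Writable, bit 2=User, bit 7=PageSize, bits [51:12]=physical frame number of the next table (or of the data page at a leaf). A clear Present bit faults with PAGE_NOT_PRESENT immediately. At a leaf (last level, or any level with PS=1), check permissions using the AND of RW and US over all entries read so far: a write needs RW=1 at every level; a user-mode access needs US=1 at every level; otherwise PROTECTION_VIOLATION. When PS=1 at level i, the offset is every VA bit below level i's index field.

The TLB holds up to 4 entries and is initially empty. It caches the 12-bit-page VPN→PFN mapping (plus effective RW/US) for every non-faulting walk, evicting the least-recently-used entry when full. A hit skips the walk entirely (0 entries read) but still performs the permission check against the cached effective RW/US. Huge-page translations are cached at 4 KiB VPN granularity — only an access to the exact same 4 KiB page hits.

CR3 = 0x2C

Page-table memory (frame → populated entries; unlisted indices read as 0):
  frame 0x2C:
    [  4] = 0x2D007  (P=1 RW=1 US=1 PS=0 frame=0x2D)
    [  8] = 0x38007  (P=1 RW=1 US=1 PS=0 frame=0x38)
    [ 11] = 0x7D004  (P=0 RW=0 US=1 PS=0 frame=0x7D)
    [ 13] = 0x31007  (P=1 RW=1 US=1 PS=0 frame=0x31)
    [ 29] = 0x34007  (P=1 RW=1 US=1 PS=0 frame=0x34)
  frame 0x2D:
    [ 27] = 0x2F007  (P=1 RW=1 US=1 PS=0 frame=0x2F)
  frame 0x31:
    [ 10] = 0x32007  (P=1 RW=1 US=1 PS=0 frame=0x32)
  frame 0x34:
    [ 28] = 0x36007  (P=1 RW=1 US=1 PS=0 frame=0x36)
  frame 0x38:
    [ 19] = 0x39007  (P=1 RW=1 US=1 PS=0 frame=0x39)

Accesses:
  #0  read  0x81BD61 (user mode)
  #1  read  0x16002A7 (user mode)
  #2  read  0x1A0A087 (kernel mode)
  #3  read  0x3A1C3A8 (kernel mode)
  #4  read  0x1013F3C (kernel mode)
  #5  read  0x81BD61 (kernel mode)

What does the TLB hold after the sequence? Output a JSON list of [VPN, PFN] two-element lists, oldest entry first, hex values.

Walk each access:
#0 VA=0x81BD61 (r,user):
  L0: frame=0x2C idx=4 entry=0x2D007 [P=1 RW=1 US=1 PS=0]
  L1: frame=0x2D idx=27 entry=0x2F007 [P=1 RW=1 US=1 PS=0]
  ⇒ phys 0x2FD61  [2 reads]
#1 VA=0x16002A7 (r,user):
  L0: frame=0x2C idx=11 entry=0x7D004 [P=0 RW=0 US=1 PS=0]
  ✗ PAGE_NOT_PRESENT  [1 reads]
#2 VA=0x1A0A087 (r,kernel):
  L0: frame=0x2C idx=13 entry=0x31007 [P=1 RW=1 US=1 PS=0]
  L1: frame=0x31 idx=10 entry=0x32007 [P=1 RW=1 US=1 PS=0]
  ⇒ phys 0x32087  [2 reads]
#3 VA=0x3A1C3A8 (r,kernel):
  L0: frame=0x2C idx=29 entry=0x34007 [P=1 RW=1 US=1 PS=0]
  L1: frame=0x34 idx=28 entry=0x36007 [P=1 RW=1 US=1 PS=0]
  ⇒ phys 0x363A8  [2 reads]
#4 VA=0x1013F3C (r,kernel):
  L0: frame=0x2C idx=8 entry=0x38007 [P=1 RW=1 US=1 PS=0]
  L1: frame=0x38 idx=19 entry=0x39007 [P=1 RW=1 US=1 PS=0]
  ⇒ phys 0x39F3C  [2 reads]
#5 VA=0x81BD61 (r,kernel):
  TLB hit vpn=0x81B → PA=0x2FD61

TLB: [["0x1A0A", "0x32"], ["0x3A1C", "0x36"], ["0x1013", "0x39"], ["0x81B", "0x2F"]]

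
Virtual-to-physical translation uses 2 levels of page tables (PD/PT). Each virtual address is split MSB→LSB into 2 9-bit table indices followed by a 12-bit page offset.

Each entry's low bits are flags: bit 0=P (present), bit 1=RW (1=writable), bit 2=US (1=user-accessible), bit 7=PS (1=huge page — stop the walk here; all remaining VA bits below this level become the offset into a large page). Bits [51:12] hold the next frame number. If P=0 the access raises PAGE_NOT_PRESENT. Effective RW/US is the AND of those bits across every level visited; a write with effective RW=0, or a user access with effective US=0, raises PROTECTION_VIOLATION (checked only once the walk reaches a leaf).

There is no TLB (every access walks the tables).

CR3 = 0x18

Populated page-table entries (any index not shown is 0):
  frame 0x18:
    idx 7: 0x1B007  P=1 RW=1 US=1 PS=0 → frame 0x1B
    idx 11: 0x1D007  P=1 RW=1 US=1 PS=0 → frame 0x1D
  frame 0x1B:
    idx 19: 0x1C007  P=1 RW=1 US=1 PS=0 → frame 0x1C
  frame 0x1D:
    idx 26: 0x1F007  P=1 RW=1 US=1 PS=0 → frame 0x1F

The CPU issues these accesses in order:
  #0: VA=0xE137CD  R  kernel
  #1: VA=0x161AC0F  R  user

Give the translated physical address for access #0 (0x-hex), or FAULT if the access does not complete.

Per-access translation:
#0 VA=0xE137CD (r,kernel):
  [0] read 0x18 idx=7: raw=0x1B007 flags P=1 W=1 U=1 S=0
  [1] read 0x1B idx=19: raw=0x1C007 flags P=1 W=1 U=1 S=0
  ⇒ phys 0x1C7CD  [2 reads]
#1 VA=0x161AC0F (r,user):
  [0] read 0x18 idx=11: raw=0x1D007 flags P=1 W=1 U=1 S=0
  [1] read 0x1D idx=26: raw=0x1F007 flags P=1 W=1 U=1 S=0
  ⇒ phys 0x1FC0F  [2 reads]

Access #0 PA: 0x1C7CD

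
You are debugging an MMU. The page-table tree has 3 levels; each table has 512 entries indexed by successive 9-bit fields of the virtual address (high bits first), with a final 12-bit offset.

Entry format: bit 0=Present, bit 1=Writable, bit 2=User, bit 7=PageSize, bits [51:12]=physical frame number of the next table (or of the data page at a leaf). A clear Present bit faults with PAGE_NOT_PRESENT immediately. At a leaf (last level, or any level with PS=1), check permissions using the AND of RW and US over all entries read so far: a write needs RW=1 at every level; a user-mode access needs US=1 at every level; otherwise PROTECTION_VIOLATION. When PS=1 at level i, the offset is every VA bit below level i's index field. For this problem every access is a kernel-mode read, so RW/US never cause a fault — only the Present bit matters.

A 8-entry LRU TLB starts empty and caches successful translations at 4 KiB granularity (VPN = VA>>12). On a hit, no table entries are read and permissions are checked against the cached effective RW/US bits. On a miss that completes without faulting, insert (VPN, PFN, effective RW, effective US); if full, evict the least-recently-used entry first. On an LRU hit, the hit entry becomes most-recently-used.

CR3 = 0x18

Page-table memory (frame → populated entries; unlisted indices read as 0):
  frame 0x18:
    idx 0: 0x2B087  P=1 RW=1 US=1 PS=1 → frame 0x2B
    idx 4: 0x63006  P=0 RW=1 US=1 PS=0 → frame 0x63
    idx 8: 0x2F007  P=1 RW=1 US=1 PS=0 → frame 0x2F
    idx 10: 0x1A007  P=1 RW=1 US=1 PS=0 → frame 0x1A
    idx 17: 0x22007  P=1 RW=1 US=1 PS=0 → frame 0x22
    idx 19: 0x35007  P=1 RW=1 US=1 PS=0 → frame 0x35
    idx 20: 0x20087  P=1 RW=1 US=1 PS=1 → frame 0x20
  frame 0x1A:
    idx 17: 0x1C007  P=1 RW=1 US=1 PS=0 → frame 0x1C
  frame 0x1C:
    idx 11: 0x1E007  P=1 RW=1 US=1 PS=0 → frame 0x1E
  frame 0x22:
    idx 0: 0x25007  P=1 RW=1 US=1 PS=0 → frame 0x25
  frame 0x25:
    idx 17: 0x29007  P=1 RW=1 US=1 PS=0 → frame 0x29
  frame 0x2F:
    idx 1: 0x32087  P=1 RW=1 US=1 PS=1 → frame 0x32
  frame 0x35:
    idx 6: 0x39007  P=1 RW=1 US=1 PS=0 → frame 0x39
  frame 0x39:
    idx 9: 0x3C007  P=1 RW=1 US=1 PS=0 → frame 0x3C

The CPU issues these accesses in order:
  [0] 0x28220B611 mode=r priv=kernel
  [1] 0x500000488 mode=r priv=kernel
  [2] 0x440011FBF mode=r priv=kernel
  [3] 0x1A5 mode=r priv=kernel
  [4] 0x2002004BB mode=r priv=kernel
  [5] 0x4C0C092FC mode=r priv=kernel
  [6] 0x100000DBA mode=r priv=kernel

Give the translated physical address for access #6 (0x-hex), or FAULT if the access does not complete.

Walk each access:
#0 VA=0x28220B611 (r,kernel):
  L0: frame=0x18 idx=10 entry=0x1A007 [P=1 RW=1 US=1 PS=0]
  L1: frame=0x1A idx=17 entry=0x1C007 [P=1 RW=1 US=1 PS=0]
  L2: frame=0x1C idx=11 entry=0x1E007 [P=1 RW=1 US=1 PS=0]
  → PA=0x1E611  (3 entries read)
#1 VA=0x500000488 (r,kernel):
  L0: frame=0x18 idx=20 entry=0x20087 [P=1 RW=1 US=1 PS=1]
  → PA=0x20488 (huge @L0)  (1 entries read)
#2 VA=0x440011FBF (r,kernel):
  L0: frame=0x18 idx=17 entry=0x22007 [P=1 RW=1 US=1 PS=0]
  L1: frame=0x22 idx=0 entry=0x25007 [P=1 RW=1 US=1 PS=0]
  L2: frame=0x25 idx=17 entry=0x29007 [P=1 RW=1 US=1 PS=0]
  → PA=0x29FBF  (3 entries read)
#3 VA=0x1A5 (r,kernel):
  L0: frame=0x18 idx=0 entry=0x2B087 [P=1 RW=1 US=1 PS=1]
  → PA=0x2B1A5 (huge @L0)  (1 entries read)
#4 VA=0x2002004BB (r,kernel):
  L0: frame=0x18 idx=8 entry=0x2F007 [P=1 RW=1 US=1 PS=0]
  L1: frame=0x2F idx=1 entry=0x32087 [P=1 RW=1 US=1 PS=1]
  → PA=0x324BB (huge @L1)  (2 entries read)
#5 VA=0x4C0C092FC (r,kernel):
  L0: frame=0x18 idx=19 entry=0x35007 [P=1 RW=1 US=1 PS=0]
  L1: frame=0x35 idx=6 entry=0x39007 [P=1 RW=1 US=1 PS=0]
  L2: frame=0x39 idx=9 entry=0x3C007 [P=1 RW=1 US=1 PS=0]
  → PA=0x3C2FC  (3 entries read)
#6 VA=0x100000DBA (r,kernel):
  L0: frame=0x18 idx=4 entry=0x63006 [P=0 RW=1 US=1 PS=0]
  → PAGE_NOT_PRESENT  (1 entries read)

Access #6 PA: FAULT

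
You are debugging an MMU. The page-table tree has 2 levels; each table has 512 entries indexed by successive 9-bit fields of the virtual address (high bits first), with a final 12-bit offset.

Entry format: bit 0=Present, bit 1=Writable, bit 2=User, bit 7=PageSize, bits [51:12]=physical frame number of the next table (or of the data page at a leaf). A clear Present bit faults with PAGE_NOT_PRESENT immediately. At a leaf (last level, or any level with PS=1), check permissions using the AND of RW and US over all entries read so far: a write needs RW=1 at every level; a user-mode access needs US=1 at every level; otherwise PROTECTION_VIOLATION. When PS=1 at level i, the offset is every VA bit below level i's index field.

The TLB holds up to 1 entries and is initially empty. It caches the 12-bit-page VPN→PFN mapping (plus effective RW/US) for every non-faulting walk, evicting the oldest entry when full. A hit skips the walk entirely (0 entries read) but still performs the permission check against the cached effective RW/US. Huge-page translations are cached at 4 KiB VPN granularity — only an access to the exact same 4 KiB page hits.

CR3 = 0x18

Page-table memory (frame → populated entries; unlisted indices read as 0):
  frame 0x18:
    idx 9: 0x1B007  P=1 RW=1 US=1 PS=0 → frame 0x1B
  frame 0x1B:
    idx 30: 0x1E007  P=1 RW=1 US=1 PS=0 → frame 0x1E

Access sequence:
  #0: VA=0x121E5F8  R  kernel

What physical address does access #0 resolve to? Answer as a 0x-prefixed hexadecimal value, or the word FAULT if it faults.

Per-access translation:
#0 VA=0x121E5F8 (r,kernel):
  L0 @0x18[9] → 0x1B007  P=1,RW=1,US=1,PS=0
  L1 @0x1B[30] → 0x1E007  P=1,RW=1,US=1,PS=0
  ✓ 0x1E5F8  — 2 lookups

Access #0 PA: 0x1E5F8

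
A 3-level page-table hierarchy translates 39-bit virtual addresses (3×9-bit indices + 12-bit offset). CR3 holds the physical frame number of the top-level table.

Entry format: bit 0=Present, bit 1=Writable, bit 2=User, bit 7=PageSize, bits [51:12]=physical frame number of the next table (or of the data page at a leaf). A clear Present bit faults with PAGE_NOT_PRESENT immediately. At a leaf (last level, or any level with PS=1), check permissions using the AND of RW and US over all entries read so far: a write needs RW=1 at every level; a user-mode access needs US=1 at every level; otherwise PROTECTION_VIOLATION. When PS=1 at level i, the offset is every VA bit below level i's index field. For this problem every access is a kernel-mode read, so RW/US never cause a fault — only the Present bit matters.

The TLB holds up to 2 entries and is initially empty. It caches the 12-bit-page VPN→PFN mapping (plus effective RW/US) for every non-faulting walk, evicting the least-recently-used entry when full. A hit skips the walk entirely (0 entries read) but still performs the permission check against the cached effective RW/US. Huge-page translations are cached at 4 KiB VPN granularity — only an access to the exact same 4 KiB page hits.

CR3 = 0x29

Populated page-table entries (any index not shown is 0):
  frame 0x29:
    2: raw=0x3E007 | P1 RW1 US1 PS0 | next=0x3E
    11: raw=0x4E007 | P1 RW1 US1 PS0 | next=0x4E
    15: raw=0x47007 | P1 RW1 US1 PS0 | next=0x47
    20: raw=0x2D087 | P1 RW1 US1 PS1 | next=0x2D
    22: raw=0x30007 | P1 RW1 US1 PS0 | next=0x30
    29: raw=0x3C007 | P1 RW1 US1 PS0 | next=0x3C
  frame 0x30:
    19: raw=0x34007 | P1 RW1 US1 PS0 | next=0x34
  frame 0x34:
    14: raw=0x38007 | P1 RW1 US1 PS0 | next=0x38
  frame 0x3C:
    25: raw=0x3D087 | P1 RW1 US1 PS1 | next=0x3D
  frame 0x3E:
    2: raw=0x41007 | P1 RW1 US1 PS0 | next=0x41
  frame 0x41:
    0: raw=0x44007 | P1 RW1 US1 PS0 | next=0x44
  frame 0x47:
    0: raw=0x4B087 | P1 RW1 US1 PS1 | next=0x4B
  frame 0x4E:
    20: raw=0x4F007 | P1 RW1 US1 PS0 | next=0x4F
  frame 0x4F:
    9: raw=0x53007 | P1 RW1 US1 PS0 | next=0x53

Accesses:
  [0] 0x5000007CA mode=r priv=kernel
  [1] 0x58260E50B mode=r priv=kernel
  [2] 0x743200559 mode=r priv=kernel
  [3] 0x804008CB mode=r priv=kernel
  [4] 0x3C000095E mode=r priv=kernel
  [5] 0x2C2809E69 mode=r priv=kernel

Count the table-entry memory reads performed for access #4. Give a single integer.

Trace:
#0 VA=0x5000007CA (r,kernel):
  L0 @0x29[20] → 0x2D087  P=1,RW=1,US=1,PS=1
  ✓ 0x2D7CA (huge @L0)  — 1 lookups
#1 VA=0x58260E50B (r,kernel):
  L0 @0x29[22] → 0x30007  P=1,RW=1,US=1,PS=0
  L1 @0x30[19] → 0x34007  P=1,RW=1,US=1,PS=0
  L2 @0x34[14] → 0x38007  P=1,RW=1,US=1,PS=0
  ✓ 0x3850B  — 3 lookups
#2 VA=0x743200559 (r,kernel):
  L0 @0x29[29] → 0x3C007  P=1,RW=1,US=1,PS=0
  L1 @0x3C[25] → 0x3D087  P=1,RW=1,US=1,PS=1
  ✓ 0x3D559 (huge @L1)  — 2 lookups
#3 VA=0x804008CB (r,kernel):
  L0 @0x29[2] → 0x3E007  P=1,RW=1,US=1,PS=0
  L1 @0x3E[2] → 0x41007  P=1,RW=1,US=1,PS=0
  L2 @0x41[0] → 0x44007  P=1,RW=1,US=1,PS=0
  ✓ 0x448CB  — 3 lookups
#4 VA=0x3C000095E (r,kernel):
  L0 @0x29[15] → 0x47007  P=1,RW=1,US=1,PS=0
  L1 @0x47[0] → 0x4B087  P=1,RW=1,US=1,PS=1
  ✓ 0x4B95E (huge @L1)  — 2 lookups
#5 VA=0x2C2809E69 (r,kernel):
  L0 @0x29[11] → 0x4E007  P=1,RW=1,US=1,PS=0
  L1 @0x4E[20] → 0x4F007  P=1,RW=1,US=1,PS=0
  L2 @0x4F[9] → 0x53007  P=1,RW=1,US=1,PS=0
  ✓ 0x53E69  — 3 lookups

Entries read for #4: 2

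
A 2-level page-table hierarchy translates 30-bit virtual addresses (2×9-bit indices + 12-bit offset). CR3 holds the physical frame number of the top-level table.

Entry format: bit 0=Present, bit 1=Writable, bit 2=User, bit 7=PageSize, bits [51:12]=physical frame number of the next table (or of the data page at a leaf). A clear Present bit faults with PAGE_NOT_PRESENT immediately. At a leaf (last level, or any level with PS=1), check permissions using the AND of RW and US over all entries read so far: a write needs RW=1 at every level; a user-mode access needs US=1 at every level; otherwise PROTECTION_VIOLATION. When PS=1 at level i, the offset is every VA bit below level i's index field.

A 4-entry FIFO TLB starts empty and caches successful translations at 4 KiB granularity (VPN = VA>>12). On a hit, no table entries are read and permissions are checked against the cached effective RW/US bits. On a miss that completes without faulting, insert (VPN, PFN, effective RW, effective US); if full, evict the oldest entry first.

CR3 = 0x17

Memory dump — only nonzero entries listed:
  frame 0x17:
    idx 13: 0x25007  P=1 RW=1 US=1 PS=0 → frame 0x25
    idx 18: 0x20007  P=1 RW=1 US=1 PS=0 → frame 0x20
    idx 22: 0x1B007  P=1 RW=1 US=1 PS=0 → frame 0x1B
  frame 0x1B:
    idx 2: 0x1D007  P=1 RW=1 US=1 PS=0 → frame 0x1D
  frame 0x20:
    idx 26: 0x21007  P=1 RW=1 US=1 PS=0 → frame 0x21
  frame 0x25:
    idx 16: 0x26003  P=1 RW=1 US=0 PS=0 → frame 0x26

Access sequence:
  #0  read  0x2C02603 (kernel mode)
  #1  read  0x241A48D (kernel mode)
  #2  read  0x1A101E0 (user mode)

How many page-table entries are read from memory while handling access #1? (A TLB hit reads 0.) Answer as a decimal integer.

Trace:
#0 VA=0x2C02603 (r,kernel):
  [0] read 0x17 idx=22: raw=0x1B007 flags P=1 W=1 U=1 S=0
  [1] read 0x1B idx=2: raw=0x1D007 flags P=1 W=1 U=1 S=0
  ⇒ phys 0x1D603  [2 reads]
#1 VA=0x241A48D (r,kernel):
  [0] read 0x17 idx=18: raw=0x20007 flags P=1 W=1 U=1 S=0
  [1] read 0x20 idx=26: raw=0x21007 flags P=1 W=1 U=1 S=0
  ⇒ phys 0x2148D  [2 reads]
#2 VA=0x1A101E0 (r,user):
  [0] read 0x17 idx=13: raw=0x25007 flags P=1 W=1 U=1 S=0
  [1] read 0x25 idx=16: raw=0x26003 flags P=1 W=1 U=0 S=0
  ⇒ fault: PROTECTION_VIOLATION  — 2 lookups

Entries read for #1: 2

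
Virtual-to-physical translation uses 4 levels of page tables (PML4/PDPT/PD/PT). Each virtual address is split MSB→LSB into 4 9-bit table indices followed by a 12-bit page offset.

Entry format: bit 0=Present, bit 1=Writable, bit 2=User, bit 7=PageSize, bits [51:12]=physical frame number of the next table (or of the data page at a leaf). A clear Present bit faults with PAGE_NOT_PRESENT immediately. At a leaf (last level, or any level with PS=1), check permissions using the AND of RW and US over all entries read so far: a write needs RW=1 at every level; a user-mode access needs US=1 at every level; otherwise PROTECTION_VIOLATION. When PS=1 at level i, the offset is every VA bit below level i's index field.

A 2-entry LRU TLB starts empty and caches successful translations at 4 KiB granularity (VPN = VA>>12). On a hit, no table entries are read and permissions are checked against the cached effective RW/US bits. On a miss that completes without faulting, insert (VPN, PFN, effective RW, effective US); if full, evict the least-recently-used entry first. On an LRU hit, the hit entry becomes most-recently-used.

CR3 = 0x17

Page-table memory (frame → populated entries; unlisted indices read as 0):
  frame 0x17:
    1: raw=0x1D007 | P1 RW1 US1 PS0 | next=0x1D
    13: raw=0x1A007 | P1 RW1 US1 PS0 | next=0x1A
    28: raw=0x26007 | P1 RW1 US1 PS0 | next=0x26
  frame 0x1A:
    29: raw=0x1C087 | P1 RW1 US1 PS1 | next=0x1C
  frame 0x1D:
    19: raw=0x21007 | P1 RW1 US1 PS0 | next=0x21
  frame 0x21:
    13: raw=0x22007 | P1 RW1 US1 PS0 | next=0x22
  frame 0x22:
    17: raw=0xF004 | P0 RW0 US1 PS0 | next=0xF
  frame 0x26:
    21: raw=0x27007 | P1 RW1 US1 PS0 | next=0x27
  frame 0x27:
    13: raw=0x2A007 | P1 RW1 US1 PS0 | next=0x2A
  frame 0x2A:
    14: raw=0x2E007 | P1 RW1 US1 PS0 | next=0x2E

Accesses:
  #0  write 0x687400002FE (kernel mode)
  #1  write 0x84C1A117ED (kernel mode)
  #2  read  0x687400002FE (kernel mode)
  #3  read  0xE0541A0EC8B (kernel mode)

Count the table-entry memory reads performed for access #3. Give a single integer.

Walk each access:
#0 VA=0x687400002FE (w,kernel):
  lvl0: tbl 0x17, slot 13 ⇒ 0x1A007 (P1/RW1/US1/PS0)
  lvl1: tbl 0x1A, slot 29 ⇒ 0x1C087 (P1/RW1/US1/PS1)
  ⇒ phys 0x1C2FE (huge @L1)  [2 reads]
#1 VA=0x84C1A117ED (w,kernel):
  lvl0: tbl 0x17, slot 1 ⇒ 0x1D007 (P1/RW1/US1/PS0)
  lvl1: tbl 0x1D, slot 19 ⇒ 0x21007 (P1/RW1/US1/PS0)
  lvl2: tbl 0x21, slot 13 ⇒ 0x22007 (P1/RW1/US1/PS0)
  lvl3: tbl 0x22, slot 17 ⇒ 0xF004 (P0/RW0/US1/PS0)
  ⇒ fault: PAGE_NOT_PRESENT  — 4 lookups
#2 VA=0x687400002FE (r,kernel):
  TLB hit vpn=0x68740000 → PA=0x1C2FE
#3 VA=0xE0541A0EC8B (r,kernel):
  lvl0: tbl 0x17, slot 28 ⇒ 0x26007 (P1/RW1/US1/PS0)
  lvl1: tbl 0x26, slot 21 ⇒ 0x27007 (P1/RW1/US1/PS0)
  lvl2: tbl 0x27, slot 13 ⇒ 0x2A007 (P1/RW1/US1/PS0)
  lvl3: tbl 0x2A, slot 14 ⇒ 0x2E007 (P1/RW1/US1/PS0)
  ⇒ phys 0x2EC8B  [4 reads]

Entries read for #3: 4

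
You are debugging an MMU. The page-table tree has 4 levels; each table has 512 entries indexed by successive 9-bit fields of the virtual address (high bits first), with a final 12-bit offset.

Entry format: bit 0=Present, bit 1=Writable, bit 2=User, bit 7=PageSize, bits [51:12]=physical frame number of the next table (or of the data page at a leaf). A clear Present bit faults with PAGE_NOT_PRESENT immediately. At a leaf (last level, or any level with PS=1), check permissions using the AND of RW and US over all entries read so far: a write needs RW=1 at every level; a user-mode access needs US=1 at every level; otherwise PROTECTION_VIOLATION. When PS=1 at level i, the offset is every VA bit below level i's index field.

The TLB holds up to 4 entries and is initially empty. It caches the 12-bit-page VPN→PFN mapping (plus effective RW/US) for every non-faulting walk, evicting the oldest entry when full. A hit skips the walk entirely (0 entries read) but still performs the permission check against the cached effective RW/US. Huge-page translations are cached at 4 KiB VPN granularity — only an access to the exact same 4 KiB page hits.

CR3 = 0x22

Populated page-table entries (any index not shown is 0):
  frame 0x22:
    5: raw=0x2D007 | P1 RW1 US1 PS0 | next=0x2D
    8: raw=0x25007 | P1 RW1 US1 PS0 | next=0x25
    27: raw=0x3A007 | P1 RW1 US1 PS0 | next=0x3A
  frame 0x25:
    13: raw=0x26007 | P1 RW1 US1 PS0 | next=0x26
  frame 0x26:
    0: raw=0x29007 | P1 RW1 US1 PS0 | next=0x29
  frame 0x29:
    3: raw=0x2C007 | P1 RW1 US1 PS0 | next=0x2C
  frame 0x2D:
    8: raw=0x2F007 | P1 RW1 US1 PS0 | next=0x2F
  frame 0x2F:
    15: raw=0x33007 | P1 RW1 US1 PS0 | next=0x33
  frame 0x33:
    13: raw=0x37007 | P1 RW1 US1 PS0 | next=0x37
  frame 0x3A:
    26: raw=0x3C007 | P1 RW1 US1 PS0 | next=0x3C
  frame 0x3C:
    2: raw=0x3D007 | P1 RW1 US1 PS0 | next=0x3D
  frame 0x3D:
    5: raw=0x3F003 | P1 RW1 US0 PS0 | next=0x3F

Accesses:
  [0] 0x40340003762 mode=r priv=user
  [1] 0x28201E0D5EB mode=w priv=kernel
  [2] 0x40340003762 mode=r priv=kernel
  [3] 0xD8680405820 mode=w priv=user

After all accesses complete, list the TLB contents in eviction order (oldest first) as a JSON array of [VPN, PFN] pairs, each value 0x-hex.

Walk each access:
#0 VA=0x40340003762 (r,user):
  L0 @0x22[8] → 0x25007  P=1,RW=1,US=1,PS=0
  L1 @0x25[13] → 0x26007  P=1,RW=1,US=1,PS=0
  L2 @0x26[0] → 0x29007  P=1,RW=1,US=1,PS=0
  L3 @0x29[3] → 0x2C007  P=1,RW=1,US=1,PS=0
  ✓ 0x2C762  — 4 lookups
#1 VA=0x28201E0D5EB (w,kernel):
  L0 @0x22[5] → 0x2D007  P=1,RW=1,US=1,PS=0
  L1 @0x2D[8] → 0x2F007  P=1,RW=1,US=1,PS=0
  L2 @0x2F[15] → 0x33007  P=1,RW=1,US=1,PS=0
  L3 @0x33[13] → 0x37007  P=1,RW=1,US=1,PS=0
  ✓ 0x375EB  — 4 lookups
#2 VA=0x40340003762 (r,kernel):
  TLB hit vpn=0x40340003 → PA=0x2C762
#3 VA=0xD8680405820 (w,user):
  L0 @0x22[27] → 0x3A007  P=1,RW=1,US=1,PS=0
  L1 @0x3A[26] → 0x3C007  P=1,RW=1,US=1,PS=0
  L2 @0x3C[2] → 0x3D007  P=1,RW=1,US=1,PS=0
  L3 @0x3D[5] → 0x3F003  P=1,RW=1,US=0,PS=0
  ✗ PROTECTION_VIOLATION  [4 reads]

TLB: [["0x40340003", "0x2C"], ["0x28201E0D", "0x37"]]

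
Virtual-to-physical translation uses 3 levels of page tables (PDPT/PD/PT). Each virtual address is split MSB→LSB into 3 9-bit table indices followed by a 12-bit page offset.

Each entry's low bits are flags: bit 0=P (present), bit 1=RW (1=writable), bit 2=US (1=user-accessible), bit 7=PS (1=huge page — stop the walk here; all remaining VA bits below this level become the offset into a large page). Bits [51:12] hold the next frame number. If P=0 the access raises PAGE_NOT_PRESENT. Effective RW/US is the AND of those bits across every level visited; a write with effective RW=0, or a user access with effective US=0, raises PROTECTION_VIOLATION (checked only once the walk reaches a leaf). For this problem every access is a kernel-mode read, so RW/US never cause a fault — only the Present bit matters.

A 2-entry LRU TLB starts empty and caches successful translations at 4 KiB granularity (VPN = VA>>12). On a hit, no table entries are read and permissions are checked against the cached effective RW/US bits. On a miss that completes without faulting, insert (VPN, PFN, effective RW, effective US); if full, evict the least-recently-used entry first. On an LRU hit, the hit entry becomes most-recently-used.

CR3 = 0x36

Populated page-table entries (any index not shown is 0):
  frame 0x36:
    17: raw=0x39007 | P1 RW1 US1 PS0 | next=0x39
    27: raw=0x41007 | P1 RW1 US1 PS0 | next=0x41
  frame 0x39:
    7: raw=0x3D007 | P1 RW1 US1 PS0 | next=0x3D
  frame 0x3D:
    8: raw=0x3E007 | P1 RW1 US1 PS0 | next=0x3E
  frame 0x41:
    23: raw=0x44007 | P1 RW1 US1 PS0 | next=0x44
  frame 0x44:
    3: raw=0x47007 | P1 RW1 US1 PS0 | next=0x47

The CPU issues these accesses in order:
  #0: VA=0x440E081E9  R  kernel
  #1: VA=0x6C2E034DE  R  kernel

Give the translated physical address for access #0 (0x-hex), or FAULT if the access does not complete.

Trace:
#0 VA=0x440E081E9 (r,kernel):
  L0 @0x36[17] → 0x39007  P=1,RW=1,US=1,PS=0
  L1 @0x39[7] → 0x3D007  P=1,RW=1,US=1,PS=0
  L2 @0x3D[8] → 0x3E007  P=1,RW=1,US=1,PS=0
  ✓ 0x3E1E9  — 3 lookups
#1 VA=0x6C2E034DE (r,kernel):
  L0 @0x36[27] → 0x41007  P=1,RW=1,US=1,PS=0
  L1 @0x41[23] → 0x44007  P=1,RW=1,US=1,PS=0
  L2 @0x44[3] → 0x47007  P=1,RW=1,US=1,PS=0
  ✓ 0x474DE  — 3 lookups

Access #0 PA: 0x3E1E9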